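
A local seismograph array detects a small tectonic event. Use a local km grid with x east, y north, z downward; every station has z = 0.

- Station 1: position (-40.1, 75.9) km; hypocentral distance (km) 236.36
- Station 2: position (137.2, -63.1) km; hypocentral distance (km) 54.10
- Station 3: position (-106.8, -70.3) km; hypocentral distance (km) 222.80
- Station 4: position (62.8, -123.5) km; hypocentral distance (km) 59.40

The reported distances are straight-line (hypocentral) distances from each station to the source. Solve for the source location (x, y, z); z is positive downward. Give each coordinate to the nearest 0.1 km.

Each station gives a sphere (x−x_i)² + (y−y_i)² + z² = d_i² (stations at z=0).
Subtracting the Station 1 sphere from Station 2 and Station 3: z² cancels, leaving linear equations in x and y:
354.6 x − 278.0 y = 68375.87
-133.4 x − 292.4 y = 15205.72
Solving: x ≈ 111.997, y ≈ -103.099 km (keep extra digits for the depth step; rounded: 112.0, -103.1).
Then from the Station 1 sphere: z² = 236.36² − (x + 40.1)² − (y − 75.9)² with x = 111.997, y = -103.099, so z ≈ 26.304 ≈ 26.3 km.
Check against Station 4 (with the unrounded solution): distance 59.40 ≈ 59.40 km. ✓

(112.0, -103.1, 26.3)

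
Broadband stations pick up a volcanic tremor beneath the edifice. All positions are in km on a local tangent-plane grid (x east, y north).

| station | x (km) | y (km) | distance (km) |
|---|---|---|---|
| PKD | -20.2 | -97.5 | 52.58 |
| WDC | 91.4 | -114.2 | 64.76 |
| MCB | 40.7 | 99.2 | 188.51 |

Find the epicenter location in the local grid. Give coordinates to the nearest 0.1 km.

x ≈ 31.7 km, y ≈ -89.1 km

Circle about each station: (x + 20.2)² + (y + 97.5)² = 52.58²; (x − 91.4)² + (y + 114.2)² = 64.76²; (x − 40.7)² + (y − 99.2)² = 188.51².
Subtracting pairs of circle equations eliminates x²+y² and gives linear equations (the radical axes):
223.2 x − 33.4 y = 10052.11
121.8 x + 393.4 y = -31188.52
Solving the 2×2 system: x ≈ 31.7, y ≈ -89.1 km.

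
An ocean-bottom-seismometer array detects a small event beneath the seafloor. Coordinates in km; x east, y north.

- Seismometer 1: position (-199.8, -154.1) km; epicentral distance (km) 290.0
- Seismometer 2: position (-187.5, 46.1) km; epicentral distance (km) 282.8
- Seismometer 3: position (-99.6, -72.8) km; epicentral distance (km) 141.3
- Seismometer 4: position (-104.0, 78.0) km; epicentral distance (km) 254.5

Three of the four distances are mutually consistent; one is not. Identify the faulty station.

Seismometer 1

Solve using three stations at a time. Using Seismometer 2, Seismometer 3, Seismometer 4 (subtract circle equations pairwise → linear system) gives (x, y) ≈ (23.4, -142.3).
Distances from that point to each station vs reported:
  Seismometer 1: calculated 223.5 vs reported 290.0 → residual 66.5 km
  Seismometer 2: calculated 282.8 vs reported 282.8 → residual 0.0 km
  Seismometer 3: calculated 141.3 vs reported 141.3 → residual 0.0 km
  Seismometer 4: calculated 254.5 vs reported 254.5 → residual 0.0 km
Seismometer 2, Seismometer 3, Seismometer 4 are mutually consistent (residuals ≈ 0); Seismometer 1 is off by 66.5 km.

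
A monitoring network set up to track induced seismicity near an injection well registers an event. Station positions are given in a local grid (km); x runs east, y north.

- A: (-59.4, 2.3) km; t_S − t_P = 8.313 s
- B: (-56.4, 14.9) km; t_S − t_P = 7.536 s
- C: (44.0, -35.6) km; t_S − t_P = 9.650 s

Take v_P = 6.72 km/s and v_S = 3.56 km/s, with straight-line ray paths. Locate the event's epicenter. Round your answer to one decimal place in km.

(0.1, 22.8)

Distance from S−P lag: d = Δt · v_P v_S / (v_P − v_S) = Δt · (6.72·3.56)/(6.72−3.56) ≈ 7.5706·Δt.
So d_A = 62.93, d_B = 57.05, d_C = 73.06 km.
Circle about each station: (x + 59.4)² + (y − 2.3)² = 62.93²; (x + 56.4)² + (y − 14.9)² = 57.05²; (x − 44.0)² + (y + 35.6)² = 73.06².
Subtracting the A equation from the B and C equations removes the quadratic terms:
6.0 x + 25.2 y = 574.80
206.8 x − 75.8 y = -1707.87
Solving the 2×2 system: x ≈ 0.1, y ≈ 22.8 km.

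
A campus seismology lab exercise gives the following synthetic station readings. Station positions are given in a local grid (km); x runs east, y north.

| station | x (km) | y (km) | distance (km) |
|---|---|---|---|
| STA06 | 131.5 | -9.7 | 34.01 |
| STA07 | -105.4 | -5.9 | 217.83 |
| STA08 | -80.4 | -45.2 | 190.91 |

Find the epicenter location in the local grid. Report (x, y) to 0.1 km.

Circle about each station: (x − 131.5)² + (y + 9.7)² = 34.01²; (x + 105.4)² + (y + 5.9)² = 217.83²; (x + 80.4)² + (y + 45.2)² = 190.91².
Subtracting the STA06 equation from the STA07 and STA08 equations removes the quadratic terms:
-473.8 x + 7.6 y = -52535.60
-423.8 x − 71.0 y = -44169.09
Solving the 2×2 system: x ≈ 110.3, y ≈ -36.3 km.
Check against STA06 (with the unrounded x, y): √((x − 131.5)²+(y + 9.7)²) = 34.00 ≈ 34.01 km. ✓

110.3 km east, -36.3 km north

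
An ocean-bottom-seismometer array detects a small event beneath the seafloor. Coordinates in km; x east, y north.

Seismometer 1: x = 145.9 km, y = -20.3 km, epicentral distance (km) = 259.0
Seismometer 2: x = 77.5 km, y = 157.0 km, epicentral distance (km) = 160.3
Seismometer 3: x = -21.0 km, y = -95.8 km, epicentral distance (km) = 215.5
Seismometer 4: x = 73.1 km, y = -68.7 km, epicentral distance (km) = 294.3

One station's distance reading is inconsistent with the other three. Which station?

Solve using three stations at a time. Using Seismometer 1, Seismometer 2, Seismometer 3 (subtract circle equations pairwise → linear system) gives (x, y) ≈ (-76.5, 112.4).
Distances from that point to each station vs reported:
  Seismometer 1: calculated 259.0 vs reported 259.0 → residual 0.0 km
  Seismometer 2: calculated 160.3 vs reported 160.3 → residual 0.0 km
  Seismometer 3: calculated 215.5 vs reported 215.5 → residual 0.0 km
  Seismometer 4: calculated 234.9 vs reported 294.3 → residual 59.4 km
Seismometer 1, Seismometer 2, Seismometer 3 are mutually consistent (residuals ≈ 0); Seismometer 4 is off by 59.4 km.

Seismometer 4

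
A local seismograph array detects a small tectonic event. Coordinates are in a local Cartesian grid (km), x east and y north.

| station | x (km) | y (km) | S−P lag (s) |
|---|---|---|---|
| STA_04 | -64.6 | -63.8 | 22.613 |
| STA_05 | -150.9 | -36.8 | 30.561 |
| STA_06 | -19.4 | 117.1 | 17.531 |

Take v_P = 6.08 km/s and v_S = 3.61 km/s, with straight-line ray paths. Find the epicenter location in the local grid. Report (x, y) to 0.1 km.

Distance from S−P lag: d = Δt · v_P v_S / (v_P − v_S) = Δt · (6.08·3.61)/(6.08−3.61) ≈ 8.8862·Δt.
So d_STA_04 = 200.94, d_STA_05 = 271.57, d_STA_06 = 155.78 km.
Circle about each station: (x + 64.6)² + (y + 63.8)² = 200.94²; (x + 150.9)² + (y + 36.8)² = 271.57²; (x + 19.4)² + (y − 117.1)² = 155.78².
Subtracting pairs of circle equations eliminates x²+y² and gives linear equations (the radical axes):
-172.6 x + 54.0 y = -17491.93
90.4 x + 361.8 y = 21954.65
Solving the 2×2 system: x ≈ 111.6, y ≈ 32.8 km.

x ≈ 111.6 km, y ≈ 32.8 km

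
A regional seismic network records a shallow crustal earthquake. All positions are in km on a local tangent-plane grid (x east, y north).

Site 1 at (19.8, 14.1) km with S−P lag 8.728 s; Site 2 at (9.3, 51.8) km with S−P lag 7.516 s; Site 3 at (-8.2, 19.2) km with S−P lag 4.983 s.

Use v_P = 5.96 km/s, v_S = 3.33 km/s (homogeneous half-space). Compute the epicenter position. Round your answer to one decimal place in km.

(-43.7, 31.6)

Distance from S−P lag: d = Δt · v_P v_S / (v_P − v_S) = Δt · (5.96·3.33)/(5.96−3.33) ≈ 7.5463·Δt.
So d_Site 1 = 65.86, d_Site 2 = 56.72, d_Site 3 = 37.60 km.
Circle about each station: (x − 19.8)² + (y − 14.1)² = 65.86²; (x − 9.3)² + (y − 51.8)² = 56.72²; (x + 8.2)² + (y − 19.2)² = 37.60².
Subtracting pairs of circle equations eliminates x²+y² and gives linear equations (the radical axes):
-21.0 x + 75.4 y = 3299.26
-56.0 x + 10.2 y = 2768.81
Solving the 2×2 system: x ≈ -43.7, y ≈ 31.6 km.
Check against Site 1 (with the unrounded x, y): √((x − 19.8)²+(y − 14.1)²) = 65.85 ≈ 65.86 km. ✓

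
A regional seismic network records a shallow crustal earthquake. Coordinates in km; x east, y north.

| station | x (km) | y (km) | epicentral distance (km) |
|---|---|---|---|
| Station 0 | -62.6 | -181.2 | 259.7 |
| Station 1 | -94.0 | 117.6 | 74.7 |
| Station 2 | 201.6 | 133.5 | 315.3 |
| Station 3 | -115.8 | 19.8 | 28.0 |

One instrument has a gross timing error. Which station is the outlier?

Station 0

Solve using three stations at a time. Using Station 1, Station 2, Station 3 (subtract circle equations pairwise → linear system) gives (x, y) ≈ (-100.5, 43.2).
Distances from that point to each station vs reported:
  Station 0: calculated 227.6 vs reported 259.7 → residual 32.1 km
  Station 1: calculated 74.7 vs reported 74.7 → residual 0.0 km
  Station 2: calculated 315.3 vs reported 315.3 → residual 0.0 km
  Station 3: calculated 28.0 vs reported 28.0 → residual 0.0 km
Station 1, Station 2, Station 3 are mutually consistent (residuals ≈ 0); Station 0 is off by 32.1 km.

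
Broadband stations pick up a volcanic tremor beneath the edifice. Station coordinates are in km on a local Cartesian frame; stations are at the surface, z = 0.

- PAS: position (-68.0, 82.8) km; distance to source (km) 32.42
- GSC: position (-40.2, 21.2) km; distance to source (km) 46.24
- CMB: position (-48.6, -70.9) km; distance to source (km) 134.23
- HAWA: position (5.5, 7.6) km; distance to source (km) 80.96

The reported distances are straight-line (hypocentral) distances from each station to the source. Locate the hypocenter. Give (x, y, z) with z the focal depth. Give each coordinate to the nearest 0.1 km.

Each station gives a sphere (x−x_i)² + (y−y_i)² + z² = d_i² (stations at z=0).
Subtracting the PAS sphere from GSC and CMB: z² cancels, leaving linear equations in x and y:
55.6 x − 123.2 y = -10501.44
38.8 x − 307.4 y = -21057.71
Solving: x ≈ -51.484, y ≈ 62.004 km (keep extra digits for the depth step; rounded: -51.5, 62.0).
Then from the PAS sphere: z² = 32.42² − (x + 68.0)² − (y − 82.8)² with x = -51.484, y = 62.004, so z ≈ 18.596 ≈ 18.6 km.

(-51.5, 62.0, 18.6)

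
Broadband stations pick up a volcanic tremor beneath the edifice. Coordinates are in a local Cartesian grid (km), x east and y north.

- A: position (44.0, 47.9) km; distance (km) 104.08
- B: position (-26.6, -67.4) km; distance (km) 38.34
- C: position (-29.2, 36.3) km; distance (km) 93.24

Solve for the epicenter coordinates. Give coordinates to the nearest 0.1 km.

7.3 km east, -49.5 km north

Circle about each station: (x − 44.0)² + (y − 47.9)² = 104.08²; (x + 26.6)² + (y + 67.4)² = 38.34²; (x + 29.2)² + (y − 36.3)² = 93.24².
Subtracting pairs of circle equations eliminates x²+y² and gives linear equations (the radical axes):
-141.2 x − 230.6 y = 10382.60
-146.4 x − 23.2 y = 78.87
Solving the 2×2 system: x ≈ 7.3, y ≈ -49.5 km.
Check against A (with the unrounded x, y): √((x − 44.0)²+(y − 47.9)²) = 104.08 ≈ 104.08 km. ✓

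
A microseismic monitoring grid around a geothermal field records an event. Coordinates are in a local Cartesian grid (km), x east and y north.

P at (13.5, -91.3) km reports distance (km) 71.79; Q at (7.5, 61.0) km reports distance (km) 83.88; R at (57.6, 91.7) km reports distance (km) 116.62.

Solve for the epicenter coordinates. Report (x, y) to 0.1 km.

x ≈ 26.5 km, y ≈ -20.7 km

Circle about each station: (x − 13.5)² + (y + 91.3)² = 71.79²; (x − 7.5)² + (y − 61.0)² = 83.88²; (x − 57.6)² + (y − 91.7)² = 116.62².
Subtracting the P equation from the Q and R equations removes the quadratic terms:
-12.0 x + 304.6 y = -6622.74
88.2 x + 366.0 y = -5237.71
Solving the 2×2 system: x ≈ 26.5, y ≈ -20.7 km.
Check against P (with the unrounded x, y): √((x − 13.5)²+(y + 91.3)²) = 71.79 ≈ 71.79 km. ✓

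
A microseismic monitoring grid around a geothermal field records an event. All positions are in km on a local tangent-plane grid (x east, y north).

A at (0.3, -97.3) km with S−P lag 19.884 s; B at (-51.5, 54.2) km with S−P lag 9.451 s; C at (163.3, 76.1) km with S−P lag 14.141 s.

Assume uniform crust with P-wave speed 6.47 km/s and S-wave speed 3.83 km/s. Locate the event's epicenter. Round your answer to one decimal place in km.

(31.0, 86.8)

Distance from S−P lag: d = Δt · v_P v_S / (v_P − v_S) = Δt · (6.47·3.83)/(6.47−3.83) ≈ 9.3864·Δt.
So d_A = 186.64, d_B = 88.71, d_C = 132.73 km.
Circle about each station: (x − 0.3)² + (y + 97.3)² = 186.64²; (x + 51.5)² + (y − 54.2)² = 88.71²; (x − 163.3)² + (y − 76.1)² = 132.73².
Subtracting pairs of circle equations eliminates x²+y² and gives linear equations (the radical axes):
-103.6 x + 303.0 y = 23087.54
326.0 x + 346.8 y = 40207.96
Solving the 2×2 system: x ≈ 31.0, y ≈ 86.8 km.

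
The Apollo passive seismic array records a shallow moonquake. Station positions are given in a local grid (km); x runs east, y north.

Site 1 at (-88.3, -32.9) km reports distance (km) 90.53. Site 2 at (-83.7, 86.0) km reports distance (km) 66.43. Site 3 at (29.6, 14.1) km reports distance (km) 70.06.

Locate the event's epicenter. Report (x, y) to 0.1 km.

-35.3 km east, 40.5 km north

Circle about each station: (x + 88.3)² + (y + 32.9)² = 90.53²; (x + 83.7)² + (y − 86.0)² = 66.43²; (x − 29.6)² + (y − 14.1)² = 70.06².
Subtracting pairs of circle equations eliminates x²+y² and gives linear equations (the radical axes):
9.2 x + 237.8 y = 9305.13
235.8 x + 94.0 y = -4517.05
Solving the 2×2 system: x ≈ -35.3, y ≈ 40.5 km.
Check against Site 1 (with the unrounded x, y): √((x + 88.3)²+(y + 32.9)²) = 90.53 ≈ 90.53 km. ✓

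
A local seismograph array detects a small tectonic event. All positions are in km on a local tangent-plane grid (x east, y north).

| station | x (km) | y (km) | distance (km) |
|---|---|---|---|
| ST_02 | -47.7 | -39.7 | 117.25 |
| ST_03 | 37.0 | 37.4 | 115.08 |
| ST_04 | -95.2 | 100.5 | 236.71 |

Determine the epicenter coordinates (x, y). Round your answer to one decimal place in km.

64.3 km east, -74.4 km north

Circle about each station: (x + 47.7)² + (y + 39.7)² = 117.25²; (x − 37.0)² + (y − 37.4)² = 115.08²; (x + 95.2)² + (y − 100.5)² = 236.71².
Subtracting the ST_02 equation from the ST_03 and ST_04 equations removes the quadratic terms:
169.4 x + 154.2 y = -579.46
-95.0 x + 280.4 y = -26972.15
Solving the 2×2 system: x ≈ 64.3, y ≈ -74.4 km.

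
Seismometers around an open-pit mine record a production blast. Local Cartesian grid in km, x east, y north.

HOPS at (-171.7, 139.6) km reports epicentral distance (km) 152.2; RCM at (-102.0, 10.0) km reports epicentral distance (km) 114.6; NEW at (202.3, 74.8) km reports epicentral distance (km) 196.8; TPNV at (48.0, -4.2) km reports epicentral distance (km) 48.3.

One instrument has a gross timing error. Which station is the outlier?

Solve using three stations at a time. Using RCM, NEW, TPNV (subtract circle equations pairwise → linear system) gives (x, y) ≈ (11.3, 27.3).
Distances from that point to each station vs reported:
  HOPS: calculated 214.7 vs reported 152.2 → residual 62.5 km
  RCM: calculated 114.6 vs reported 114.6 → residual 0.0 km
  NEW: calculated 196.8 vs reported 196.8 → residual 0.0 km
  TPNV: calculated 48.3 vs reported 48.3 → residual 0.0 km
RCM, NEW, TPNV are mutually consistent (residuals ≈ 0); HOPS is off by 62.5 km.

HOPS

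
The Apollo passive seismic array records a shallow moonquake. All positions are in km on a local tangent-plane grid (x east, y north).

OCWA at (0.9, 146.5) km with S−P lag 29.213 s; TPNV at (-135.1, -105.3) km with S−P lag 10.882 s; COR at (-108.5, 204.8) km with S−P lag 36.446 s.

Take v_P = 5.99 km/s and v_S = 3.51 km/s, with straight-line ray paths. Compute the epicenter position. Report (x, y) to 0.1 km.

Distance from S−P lag: d = Δt · v_P v_S / (v_P − v_S) = Δt · (5.99·3.51)/(5.99−3.51) ≈ 8.4778·Δt.
So d_OCWA = 247.66, d_TPNV = 92.26, d_COR = 308.98 km.
Circle about each station: (x − 0.9)² + (y − 146.5)² = 247.66²; (x + 135.1)² + (y + 105.3)² = 92.26²; (x + 108.5)² + (y − 204.8)² = 308.98².
Subtracting the OCWA equation from the TPNV and COR equations removes the quadratic terms:
-272.0 x − 503.6 y = 60700.61
-218.8 x + 116.6 y = -1880.93
Solving the 2×2 system: x ≈ -43.2, y ≈ -97.2 km.

x ≈ -43.2 km, y ≈ -97.2 km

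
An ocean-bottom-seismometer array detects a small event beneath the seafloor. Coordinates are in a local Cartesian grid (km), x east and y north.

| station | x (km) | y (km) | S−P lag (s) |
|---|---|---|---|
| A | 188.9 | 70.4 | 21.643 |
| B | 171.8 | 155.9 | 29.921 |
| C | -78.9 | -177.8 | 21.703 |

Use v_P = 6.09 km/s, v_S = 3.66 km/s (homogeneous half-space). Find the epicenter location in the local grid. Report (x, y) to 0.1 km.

(108.7, -111.2)

Distance from S−P lag: d = Δt · v_P v_S / (v_P − v_S) = Δt · (6.09·3.66)/(6.09−3.66) ≈ 9.1726·Δt.
So d_A = 198.52, d_B = 274.45, d_C = 199.07 km.
Circle about each station: (x − 188.9)² + (y − 70.4)² = 198.52²; (x − 171.8)² + (y − 155.9)² = 274.45²; (x + 78.9)² + (y + 177.8)² = 199.07².
Subtracting pairs of circle equations eliminates x²+y² and gives linear equations (the radical axes):
-34.2 x + 171.0 y = -22731.93
-535.6 x − 496.4 y = -3019.99
Solving the 2×2 system: x ≈ 108.7, y ≈ -111.2 km.
Check against A (with the unrounded x, y): √((x − 188.9)²+(y − 70.4)²) = 198.52 ≈ 198.52 km. ✓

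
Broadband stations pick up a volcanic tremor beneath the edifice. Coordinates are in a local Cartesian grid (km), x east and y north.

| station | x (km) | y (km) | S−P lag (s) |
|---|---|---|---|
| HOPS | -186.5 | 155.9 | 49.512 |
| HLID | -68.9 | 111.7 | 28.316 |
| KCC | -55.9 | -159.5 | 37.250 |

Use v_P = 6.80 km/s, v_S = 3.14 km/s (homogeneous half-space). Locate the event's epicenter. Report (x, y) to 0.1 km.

(67.9, 19.1)

Distance from S−P lag: d = Δt · v_P v_S / (v_P − v_S) = Δt · (6.80·3.14)/(6.80−3.14) ≈ 5.8339·Δt.
So d_HOPS = 288.85, d_HLID = 165.19, d_KCC = 217.31 km.
Circle about each station: (x + 186.5)² + (y − 155.9)² = 288.85²; (x + 68.9)² + (y − 111.7)² = 165.19²; (x + 55.9)² + (y + 159.5)² = 217.31².
Subtracting the HOPS equation from the HLID and KCC equations removes the quadratic terms:
235.2 x − 88.4 y = 14283.63
261.2 x − 630.8 y = 5688.69
Solving the 2×2 system: x ≈ 67.9, y ≈ 19.1 km.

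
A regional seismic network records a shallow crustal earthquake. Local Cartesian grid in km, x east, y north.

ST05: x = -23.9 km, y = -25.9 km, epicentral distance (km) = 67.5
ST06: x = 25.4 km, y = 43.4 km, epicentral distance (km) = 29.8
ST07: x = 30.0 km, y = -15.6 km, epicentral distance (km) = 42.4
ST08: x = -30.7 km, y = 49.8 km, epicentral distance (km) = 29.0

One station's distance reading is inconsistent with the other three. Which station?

ST07

Solve using three stations at a time. Using ST05, ST06, ST08 (subtract circle equations pairwise → linear system) gives (x, y) ≈ (-4.0, 38.6).
Distances from that point to each station vs reported:
  ST05: calculated 67.5 vs reported 67.5 → residual 0.0 km
  ST06: calculated 29.8 vs reported 29.8 → residual 0.0 km
  ST07: calculated 64.0 vs reported 42.4 → residual 21.6 km
  ST08: calculated 29.0 vs reported 29.0 → residual 0.0 km
ST05, ST06, ST08 are mutually consistent (residuals ≈ 0); ST07 is off by 21.6 km.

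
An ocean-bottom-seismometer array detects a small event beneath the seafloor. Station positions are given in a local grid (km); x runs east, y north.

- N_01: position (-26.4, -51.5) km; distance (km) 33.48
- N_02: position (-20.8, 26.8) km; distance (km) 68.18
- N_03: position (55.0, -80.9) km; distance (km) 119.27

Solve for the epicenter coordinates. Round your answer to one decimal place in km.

-54.1 km east, -32.7 km north

Circle about each station: (x + 26.4)² + (y + 51.5)² = 33.48²; (x + 20.8)² + (y − 26.8)² = 68.18²; (x − 55.0)² + (y + 80.9)² = 119.27².
Subtracting pairs of circle equations eliminates x²+y² and gives linear equations (the radical axes):
11.2 x + 156.6 y = -5725.93
162.8 x − 58.8 y = -6883.82
Solving the 2×2 system: x ≈ -54.1, y ≈ -32.7 km.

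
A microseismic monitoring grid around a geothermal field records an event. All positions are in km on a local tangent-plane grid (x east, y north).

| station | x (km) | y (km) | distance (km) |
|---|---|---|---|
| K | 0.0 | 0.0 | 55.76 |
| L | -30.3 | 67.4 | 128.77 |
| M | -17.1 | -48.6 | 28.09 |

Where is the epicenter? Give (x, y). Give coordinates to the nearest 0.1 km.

(10.3, -54.8)

Circle about each station: x² + y² = 55.76²; (x + 30.3)² + (y − 67.4)² = 128.77²; (x + 17.1)² + (y + 48.6)² = 28.09².
Subtracting pairs of circle equations eliminates x²+y² and gives linear equations (the radical axes):
-60.6 x + 134.8 y = -8011.69
-34.2 x − 97.2 y = 4974.50
Solving the 2×2 system: x ≈ 10.3, y ≈ -54.8 km.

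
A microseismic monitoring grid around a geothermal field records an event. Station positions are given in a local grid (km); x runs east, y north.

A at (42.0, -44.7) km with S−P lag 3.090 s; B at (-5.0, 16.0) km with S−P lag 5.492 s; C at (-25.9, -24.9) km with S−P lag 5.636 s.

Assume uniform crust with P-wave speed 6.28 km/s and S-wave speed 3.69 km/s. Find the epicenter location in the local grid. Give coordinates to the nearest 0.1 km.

Distance from S−P lag: d = Δt · v_P v_S / (v_P − v_S) = Δt · (6.28·3.69)/(6.28−3.69) ≈ 8.9472·Δt.
So d_A = 27.65, d_B = 49.14, d_C = 50.43 km.
Circle about each station: (x − 42.0)² + (y + 44.7)² = 27.65²; (x + 5.0)² + (y − 16.0)² = 49.14²; (x + 25.9)² + (y + 24.9)² = 50.43².
Subtracting pairs of circle equations eliminates x²+y² and gives linear equations (the radical axes):
-94.0 x + 121.4 y = -5131.31
-135.8 x + 39.6 y = -4249.93
Solving the 2×2 system: x ≈ 24.5, y ≈ -23.3 km.

24.5 km east, -23.3 km north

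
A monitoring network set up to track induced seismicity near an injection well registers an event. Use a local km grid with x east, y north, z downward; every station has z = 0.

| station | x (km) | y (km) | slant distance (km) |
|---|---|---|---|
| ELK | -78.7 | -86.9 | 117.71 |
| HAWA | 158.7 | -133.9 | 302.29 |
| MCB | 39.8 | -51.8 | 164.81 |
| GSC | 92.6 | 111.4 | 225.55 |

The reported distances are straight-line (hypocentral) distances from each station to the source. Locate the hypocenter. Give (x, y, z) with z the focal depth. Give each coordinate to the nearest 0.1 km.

x ≈ -99.3 km, y ≈ 10.7 km, depth ≈ 62.5 km

Each station gives a sphere (x−x_i)² + (y−y_i)² + z² = d_i² (stations at z=0).
Subtracting the ELK sphere from HAWA and MCB: z² cancels, leaving linear equations in x and y:
474.8 x − 94.0 y = -48154.00
237.0 x + 70.2 y = -22784.71
Solving: x ≈ -99.304, y ≈ 10.687 km (keep extra digits for the depth step; rounded: -99.3, 10.7).
Then from the ELK sphere: z² = 117.71² − (x + 78.7)² − (y + 86.9)² with x = -99.304, y = 10.687, so z ≈ 62.513 ≈ 62.5 km.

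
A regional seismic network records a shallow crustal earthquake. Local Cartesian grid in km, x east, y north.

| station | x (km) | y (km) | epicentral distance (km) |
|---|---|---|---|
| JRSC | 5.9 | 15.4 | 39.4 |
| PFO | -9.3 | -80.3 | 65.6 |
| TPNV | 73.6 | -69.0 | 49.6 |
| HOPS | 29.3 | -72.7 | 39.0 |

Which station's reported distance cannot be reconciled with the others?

Solve using three stations at a time. Using PFO, TPNV, HOPS (subtract circle equations pairwise → linear system) gives (x, y) ≈ (37.8, -34.9).
Distances from that point to each station vs reported:
  JRSC: calculated 59.6 vs reported 39.4 → residual 20.2 km
  PFO: calculated 65.5 vs reported 65.6 → residual 0.1 km
  TPNV: calculated 49.4 vs reported 49.6 → residual 0.2 km
  HOPS: calculated 38.8 vs reported 39.0 → residual 0.2 km
PFO, TPNV, HOPS are mutually consistent (residuals ≈ 0); JRSC is off by 20.2 km.

JRSC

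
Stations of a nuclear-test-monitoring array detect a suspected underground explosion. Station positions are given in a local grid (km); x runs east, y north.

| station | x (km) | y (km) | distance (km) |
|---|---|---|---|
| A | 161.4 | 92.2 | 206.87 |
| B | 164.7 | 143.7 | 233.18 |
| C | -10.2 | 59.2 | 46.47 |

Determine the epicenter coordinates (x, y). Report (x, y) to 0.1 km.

Circle about each station: (x − 161.4)² + (y − 92.2)² = 206.87²; (x − 164.7)² + (y − 143.7)² = 233.18²; (x + 10.2)² + (y − 59.2)² = 46.47².
Subtracting the A equation from the B and C equations removes the quadratic terms:
6.6 x + 103.0 y = 1647.26
-343.2 x − 66.0 y = 9693.62
Solving the 2×2 system: x ≈ -31.7, y ≈ 18.0 km.

-31.7 km east, 18.0 km north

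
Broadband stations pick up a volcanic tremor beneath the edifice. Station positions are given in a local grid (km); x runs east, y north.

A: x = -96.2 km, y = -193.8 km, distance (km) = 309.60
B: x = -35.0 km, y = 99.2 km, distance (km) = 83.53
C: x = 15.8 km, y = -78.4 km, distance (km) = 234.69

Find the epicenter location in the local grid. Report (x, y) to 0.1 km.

Circle about each station: (x + 96.2)² + (y + 193.8)² = 309.60²; (x + 35.0)² + (y − 99.2)² = 83.53²; (x − 15.8)² + (y + 78.4)² = 234.69².
Subtracting pairs of circle equations eliminates x²+y² and gives linear equations (the radical axes):
122.4 x + 586.0 y = 53127.66
224.0 x + 230.8 y = 356.08
Solving the 2×2 system: x ≈ -117.0, y ≈ 115.1 km.

(-117.0, 115.1)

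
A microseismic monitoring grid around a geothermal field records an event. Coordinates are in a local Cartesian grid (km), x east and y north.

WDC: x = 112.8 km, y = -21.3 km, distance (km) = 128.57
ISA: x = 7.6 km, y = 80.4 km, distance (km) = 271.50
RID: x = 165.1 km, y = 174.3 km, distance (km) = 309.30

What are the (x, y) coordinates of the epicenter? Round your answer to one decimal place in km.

Circle about each station: (x − 112.8)² + (y + 21.3)² = 128.57²; (x − 7.6)² + (y − 80.4)² = 271.50²; (x − 165.1)² + (y − 174.3)² = 309.30².
Subtracting the WDC equation from the ISA and RID equations removes the quadratic terms:
-210.4 x + 203.4 y = -63837.62
104.6 x + 391.2 y = -34675.28
Solving the 2×2 system: x ≈ 173.0, y ≈ -134.9 km.

173.0 km east, -134.9 km north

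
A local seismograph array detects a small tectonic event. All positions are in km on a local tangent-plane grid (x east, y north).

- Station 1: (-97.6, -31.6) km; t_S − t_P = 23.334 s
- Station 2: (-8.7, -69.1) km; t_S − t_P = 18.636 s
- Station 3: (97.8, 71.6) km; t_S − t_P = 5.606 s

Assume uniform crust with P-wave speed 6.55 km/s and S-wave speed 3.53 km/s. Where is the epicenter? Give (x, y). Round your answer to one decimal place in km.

Distance from S−P lag: d = Δt · v_P v_S / (v_P − v_S) = Δt · (6.55·3.53)/(6.55−3.53) ≈ 7.6561·Δt.
So d_Station 1 = 178.65, d_Station 2 = 142.68, d_Station 3 = 42.92 km.
Circle about each station: (x + 97.6)² + (y + 31.6)² = 178.65²; (x + 8.7)² + (y + 69.1)² = 142.68²; (x − 97.8)² + (y − 71.6)² = 42.92².
Subtracting the Station 1 equation from the Station 2 and Station 3 equations removes the quadratic terms:
177.8 x − 75.0 y = 5884.42
390.8 x + 206.4 y = 34240.78
Solving the 2×2 system: x ≈ 57.3, y ≈ 57.4 km.

57.3 km east, 57.4 km north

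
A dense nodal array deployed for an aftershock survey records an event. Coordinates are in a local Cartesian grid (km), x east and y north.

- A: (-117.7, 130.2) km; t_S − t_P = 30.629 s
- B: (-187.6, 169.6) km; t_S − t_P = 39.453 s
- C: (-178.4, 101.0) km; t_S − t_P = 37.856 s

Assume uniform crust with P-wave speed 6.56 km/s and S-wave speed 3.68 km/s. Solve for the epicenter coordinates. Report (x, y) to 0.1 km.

(138.6, 115.2)

Distance from S−P lag: d = Δt · v_P v_S / (v_P − v_S) = Δt · (6.56·3.68)/(6.56−3.68) ≈ 8.3822·Δt.
So d_A = 256.74, d_B = 330.70, d_C = 317.32 km.
Circle about each station: (x + 117.7)² + (y − 130.2)² = 256.74²; (x + 187.6)² + (y − 169.6)² = 330.70²; (x + 178.4)² + (y − 101.0)² = 317.32².
Subtracting the A equation from the B and C equations removes the quadratic terms:
-139.8 x + 78.8 y = -10294.47
-121.4 x − 58.4 y = -23554.32
Solving the 2×2 system: x ≈ 138.6, y ≈ 115.2 km.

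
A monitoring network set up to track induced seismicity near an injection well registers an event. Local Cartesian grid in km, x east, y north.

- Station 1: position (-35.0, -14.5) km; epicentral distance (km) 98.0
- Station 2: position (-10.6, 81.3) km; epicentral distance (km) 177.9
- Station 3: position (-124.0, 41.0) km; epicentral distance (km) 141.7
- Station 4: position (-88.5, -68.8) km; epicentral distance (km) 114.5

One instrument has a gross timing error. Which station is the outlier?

Station 3

Solve using three stations at a time. Using Station 1, Station 2, Station 4 (subtract circle equations pairwise → linear system) gives (x, y) ≈ (23.6, -93.5).
Distances from that point to each station vs reported:
  Station 1: calculated 98.4 vs reported 98.0 → residual 0.4 km
  Station 2: calculated 178.1 vs reported 177.9 → residual 0.2 km
  Station 3: calculated 199.7 vs reported 141.7 → residual 58.0 km
  Station 4: calculated 114.8 vs reported 114.5 → residual 0.3 km
Station 1, Station 2, Station 4 are mutually consistent (residuals ≈ 0); Station 3 is off by 58.0 km.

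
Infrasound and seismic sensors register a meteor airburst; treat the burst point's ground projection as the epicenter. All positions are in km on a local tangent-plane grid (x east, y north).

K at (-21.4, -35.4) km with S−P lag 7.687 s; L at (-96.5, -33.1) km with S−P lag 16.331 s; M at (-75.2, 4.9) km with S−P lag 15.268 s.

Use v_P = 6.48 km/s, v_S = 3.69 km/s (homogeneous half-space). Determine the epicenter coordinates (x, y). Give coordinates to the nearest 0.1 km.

Distance from S−P lag: d = Δt · v_P v_S / (v_P − v_S) = Δt · (6.48·3.69)/(6.48−3.69) ≈ 8.5703·Δt.
So d_K = 65.88, d_L = 139.96, d_M = 130.85 km.
Circle about each station: (x + 21.4)² + (y + 35.4)² = 65.88²; (x + 96.5)² + (y + 33.1)² = 139.96²; (x + 75.2)² + (y − 4.9)² = 130.85².
Subtracting pairs of circle equations eliminates x²+y² and gives linear equations (the radical axes):
-150.2 x + 4.6 y = -6551.89
-107.6 x + 80.6 y = -8813.62
Solving the 2×2 system: x ≈ 42.0, y ≈ -53.3 km.

42.0 km east, -53.3 km north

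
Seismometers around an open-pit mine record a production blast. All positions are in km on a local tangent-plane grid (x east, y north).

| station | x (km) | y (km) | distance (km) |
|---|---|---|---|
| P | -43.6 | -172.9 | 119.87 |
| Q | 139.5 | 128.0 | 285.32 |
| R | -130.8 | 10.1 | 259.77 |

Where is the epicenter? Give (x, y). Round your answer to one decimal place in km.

Circle about each station: (x + 43.6)² + (y + 172.9)² = 119.87²; (x − 139.5)² + (y − 128.0)² = 285.32²; (x + 130.8)² + (y − 10.1)² = 259.77².
Subtracting the P equation from the Q and R equations removes the quadratic terms:
366.2 x + 601.8 y = -62989.81
-174.4 x + 366.0 y = -67696.36
Solving the 2×2 system: x ≈ 74.0, y ≈ -149.7 km.
Check against P (with the unrounded x, y): √((x + 43.6)²+(y + 172.9)²) = 119.87 ≈ 119.87 km. ✓

x ≈ 74.0 km, y ≈ -149.7 km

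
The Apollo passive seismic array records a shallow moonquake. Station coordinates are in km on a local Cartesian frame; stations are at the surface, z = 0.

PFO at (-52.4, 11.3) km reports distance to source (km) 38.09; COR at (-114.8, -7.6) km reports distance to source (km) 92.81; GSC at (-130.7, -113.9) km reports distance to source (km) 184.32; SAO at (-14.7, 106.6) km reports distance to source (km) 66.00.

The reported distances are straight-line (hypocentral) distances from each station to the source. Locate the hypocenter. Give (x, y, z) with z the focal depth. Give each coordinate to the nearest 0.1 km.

x ≈ -39.6 km, y ≈ 46.1 km, depth ≈ 8.7 km

Each station gives a sphere (x−x_i)² + (y−y_i)² + z² = d_i² (stations at z=0).
Subtracting the PFO sphere from COR and GSC: z² cancels, leaving linear equations in x and y:
-124.8 x − 37.8 y = 3200.50
-156.6 x − 250.4 y = -5340.76
Solving: x ≈ -39.608, y ≈ 46.100 km (keep extra digits for the depth step; rounded: -39.6, 46.1).
Then from the PFO sphere: z² = 38.09² − (x + 52.4)² − (y − 11.3)² with x = -39.608, y = 46.100, so z ≈ 8.728 ≈ 8.7 km.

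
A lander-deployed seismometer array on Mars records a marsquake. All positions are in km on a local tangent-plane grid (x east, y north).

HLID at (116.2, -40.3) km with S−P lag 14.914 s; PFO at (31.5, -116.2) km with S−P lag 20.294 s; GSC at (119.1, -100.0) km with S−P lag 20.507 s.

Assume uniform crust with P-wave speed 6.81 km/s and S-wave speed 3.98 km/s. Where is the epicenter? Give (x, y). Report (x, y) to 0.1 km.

x ≈ 36.3 km, y ≈ 78.1 km

Distance from S−P lag: d = Δt · v_P v_S / (v_P − v_S) = Δt · (6.81·3.98)/(6.81−3.98) ≈ 9.5773·Δt.
So d_HLID = 142.84, d_PFO = 194.36, d_GSC = 196.40 km.
Circle about each station: (x − 116.2)² + (y + 40.3)² = 142.84²; (x − 31.5)² + (y + 116.2)² = 194.36²; (x − 119.1)² + (y + 100.0)² = 196.40².
Subtracting the HLID equation from the PFO and GSC equations removes the quadratic terms:
-169.4 x − 151.8 y = -18004.38
5.8 x − 119.4 y = -9111.41
Solving the 2×2 system: x ≈ 36.3, y ≈ 78.1 km.
Check against HLID (with the unrounded x, y): √((x − 116.2)²+(y + 40.3)²) = 142.80 ≈ 142.84 km. ✓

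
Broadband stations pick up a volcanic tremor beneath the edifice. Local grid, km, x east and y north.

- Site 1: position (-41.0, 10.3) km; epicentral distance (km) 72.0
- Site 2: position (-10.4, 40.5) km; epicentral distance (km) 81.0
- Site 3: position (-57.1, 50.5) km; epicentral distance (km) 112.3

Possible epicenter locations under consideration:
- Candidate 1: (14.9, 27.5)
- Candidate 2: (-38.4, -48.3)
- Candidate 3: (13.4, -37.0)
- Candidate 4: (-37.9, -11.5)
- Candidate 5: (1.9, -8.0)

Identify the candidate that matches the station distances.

Candidate 3

For each candidate, compare |candidate − station| to the reported distance:
Candidate 1: residuals Site 1 13.5, Site 2 52.6, Site 3 36.7 → max 52.6 km
Candidate 2: residuals Site 1 13.3, Site 2 12.1, Site 3 11.7 → max 13.3 km
Candidate 3: residuals Site 1 0.1, Site 2 0.1, Site 3 0.1 → max 0.1 km
Candidate 4: residuals Site 1 50.0, Site 2 22.2, Site 3 47.4 → max 50.0 km
Candidate 5: residuals Site 1 25.4, Site 2 31.0, Site 3 29.2 → max 31.0 km
Only Candidate 3 has all residuals ≈ 0.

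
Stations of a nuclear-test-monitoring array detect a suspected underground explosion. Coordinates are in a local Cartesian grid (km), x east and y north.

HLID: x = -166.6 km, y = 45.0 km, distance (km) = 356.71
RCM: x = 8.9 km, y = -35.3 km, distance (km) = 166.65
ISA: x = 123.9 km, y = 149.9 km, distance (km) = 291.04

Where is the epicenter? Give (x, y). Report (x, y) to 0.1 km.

Circle about each station: (x + 166.6)² + (y − 45.0)² = 356.71²; (x − 8.9)² + (y + 35.3)² = 166.65²; (x − 123.9)² + (y − 149.9)² = 291.04².
Subtracting the HLID equation from the RCM and ISA equations removes the quadratic terms:
351.0 x − 160.6 y = 71014.54
581.0 x + 209.8 y = 50578.40
Solving the 2×2 system: x ≈ 137.9, y ≈ -140.8 km.
Check against HLID (with the unrounded x, y): √((x + 166.6)²+(y − 45.0)²) = 356.71 ≈ 356.71 km. ✓

137.9 km east, -140.8 km north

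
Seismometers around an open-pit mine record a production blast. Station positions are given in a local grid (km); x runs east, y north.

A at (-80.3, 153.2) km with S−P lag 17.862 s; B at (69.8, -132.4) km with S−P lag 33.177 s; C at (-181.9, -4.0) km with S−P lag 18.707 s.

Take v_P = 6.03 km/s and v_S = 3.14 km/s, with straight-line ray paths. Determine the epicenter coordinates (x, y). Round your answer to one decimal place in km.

(-66.4, 37.0)

Distance from S−P lag: d = Δt · v_P v_S / (v_P − v_S) = Δt · (6.03·3.14)/(6.03−3.14) ≈ 6.5516·Δt.
So d_A = 117.03, d_B = 217.36, d_C = 122.56 km.
Circle about each station: (x + 80.3)² + (y − 153.2)² = 117.03²; (x − 69.8)² + (y + 132.4)² = 217.36²; (x + 181.9)² + (y + 4.0)² = 122.56².
Subtracting the A equation from the B and C equations removes the quadratic terms:
300.2 x − 571.2 y = -41065.88
-203.2 x − 314.4 y = 1860.35
Solving the 2×2 system: x ≈ -66.4, y ≈ 37.0 km.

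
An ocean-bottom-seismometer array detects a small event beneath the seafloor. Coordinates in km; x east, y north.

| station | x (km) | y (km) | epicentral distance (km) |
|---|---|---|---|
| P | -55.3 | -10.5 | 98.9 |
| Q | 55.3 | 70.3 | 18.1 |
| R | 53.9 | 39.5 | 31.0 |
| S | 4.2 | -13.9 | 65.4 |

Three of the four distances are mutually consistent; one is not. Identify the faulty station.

Solve using three stations at a time. Using P, R, S (subtract circle equations pairwise → linear system) gives (x, y) ≈ (24.2, 48.4).
Distances from that point to each station vs reported:
  P: calculated 98.9 vs reported 98.9 → residual 0.0 km
  Q: calculated 38.1 vs reported 18.1 → residual 20.0 km
  R: calculated 31.0 vs reported 31.0 → residual 0.0 km
  S: calculated 65.4 vs reported 65.4 → residual 0.0 km
P, R, S are mutually consistent (residuals ≈ 0); Q is off by 20.0 km.

Q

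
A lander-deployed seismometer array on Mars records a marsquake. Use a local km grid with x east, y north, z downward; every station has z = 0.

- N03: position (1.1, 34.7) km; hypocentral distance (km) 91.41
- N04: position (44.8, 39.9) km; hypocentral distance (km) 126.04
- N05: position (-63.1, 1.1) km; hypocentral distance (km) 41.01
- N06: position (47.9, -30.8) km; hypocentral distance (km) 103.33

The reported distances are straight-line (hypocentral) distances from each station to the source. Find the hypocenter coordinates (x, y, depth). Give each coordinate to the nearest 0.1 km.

x ≈ -54.4 km, y ≈ -36.7 km, depth ≈ 13.3 km

Each station gives a sphere (x−x_i)² + (y−y_i)² + z² = d_i² (stations at z=0).
Subtracting the N03 sphere from N04 and N05: z² cancels, leaving linear equations in x and y:
87.4 x + 10.4 y = -5136.54
-128.4 x − 67.2 y = 9451.49
Solving: x ≈ -54.404, y ≈ -36.697 km (keep extra digits for the depth step; rounded: -54.4, -36.7).
Then from the N03 sphere: z² = 91.41² − (x − 1.1)² − (y − 34.7)² with x = -54.404, y = -36.697, so z ≈ 13.325 ≈ 13.3 km.
Check against N06 (with the unrounded solution): distance 103.34 ≈ 103.33 km. ✓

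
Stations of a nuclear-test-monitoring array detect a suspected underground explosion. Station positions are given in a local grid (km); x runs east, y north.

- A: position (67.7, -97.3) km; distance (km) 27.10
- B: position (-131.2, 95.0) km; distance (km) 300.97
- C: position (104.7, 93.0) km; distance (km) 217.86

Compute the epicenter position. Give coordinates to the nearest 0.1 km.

Circle about each station: (x − 67.7)² + (y + 97.3)² = 27.10²; (x + 131.2)² + (y − 95.0)² = 300.97²; (x − 104.7)² + (y − 93.0)² = 217.86².
Subtracting the A equation from the B and C equations removes the quadratic terms:
-397.8 x + 384.6 y = -77660.67
74.0 x + 380.6 y = -41168.06
Solving the 2×2 system: x ≈ 76.3, y ≈ -123.0 km.

(76.3, -123.0)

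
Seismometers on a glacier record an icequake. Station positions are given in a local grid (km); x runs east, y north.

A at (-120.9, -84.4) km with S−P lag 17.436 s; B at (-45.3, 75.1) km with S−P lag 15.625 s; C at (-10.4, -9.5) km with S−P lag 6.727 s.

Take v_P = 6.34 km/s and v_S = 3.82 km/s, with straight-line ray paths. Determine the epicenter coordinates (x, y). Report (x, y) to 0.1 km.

x ≈ 42.4 km, y ≈ -46.8 km

Distance from S−P lag: d = Δt · v_P v_S / (v_P − v_S) = Δt · (6.34·3.82)/(6.34−3.82) ≈ 9.6106·Δt.
So d_A = 167.57, d_B = 150.17, d_C = 64.65 km.
Circle about each station: (x + 120.9)² + (y + 84.4)² = 167.57²; (x + 45.3)² + (y − 75.1)² = 150.17²; (x + 10.4)² + (y + 9.5)² = 64.65².
Subtracting the A equation from the B and C equations removes the quadratic terms:
151.2 x + 319.0 y = -8519.39
221.0 x + 149.8 y = 2358.32
Solving the 2×2 system: x ≈ 42.4, y ≈ -46.8 km.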